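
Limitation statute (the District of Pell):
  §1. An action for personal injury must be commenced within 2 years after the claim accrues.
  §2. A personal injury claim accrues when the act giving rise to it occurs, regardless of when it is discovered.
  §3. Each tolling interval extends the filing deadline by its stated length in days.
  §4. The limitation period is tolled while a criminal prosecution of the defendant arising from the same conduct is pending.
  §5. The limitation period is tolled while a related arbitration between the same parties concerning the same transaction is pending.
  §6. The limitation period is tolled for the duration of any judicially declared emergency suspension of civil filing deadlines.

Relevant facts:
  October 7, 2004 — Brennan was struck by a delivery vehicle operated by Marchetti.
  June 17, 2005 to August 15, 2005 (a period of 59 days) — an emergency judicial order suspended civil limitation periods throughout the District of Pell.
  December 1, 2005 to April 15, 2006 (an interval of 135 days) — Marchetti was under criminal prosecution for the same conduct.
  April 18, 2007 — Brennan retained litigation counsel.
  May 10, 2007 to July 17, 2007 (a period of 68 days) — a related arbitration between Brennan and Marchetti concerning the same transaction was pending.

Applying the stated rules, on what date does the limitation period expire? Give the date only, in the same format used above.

The claim accrued on October 7, 2004, the date of the act.
2 years from October 7, 2004 is October 7, 2006.
Because the emergency suspension of filing deadlines ran from June 17, 2005 to August 15, 2005, the deadline is extended by 59 days to December 5, 2006.
The period was tolled for 135 days by the pending criminal prosecution (December 1, 2005 to April 15, 2006), pushing the deadline to April 19, 2007.
By the time the pending related arbitration began on May 10, 2007, the limitation period had already expired on April 19, 2007; that interval cannot revive it.
The other events in the timeline have no effect on the limitation period under the stated rules.

April 19, 2007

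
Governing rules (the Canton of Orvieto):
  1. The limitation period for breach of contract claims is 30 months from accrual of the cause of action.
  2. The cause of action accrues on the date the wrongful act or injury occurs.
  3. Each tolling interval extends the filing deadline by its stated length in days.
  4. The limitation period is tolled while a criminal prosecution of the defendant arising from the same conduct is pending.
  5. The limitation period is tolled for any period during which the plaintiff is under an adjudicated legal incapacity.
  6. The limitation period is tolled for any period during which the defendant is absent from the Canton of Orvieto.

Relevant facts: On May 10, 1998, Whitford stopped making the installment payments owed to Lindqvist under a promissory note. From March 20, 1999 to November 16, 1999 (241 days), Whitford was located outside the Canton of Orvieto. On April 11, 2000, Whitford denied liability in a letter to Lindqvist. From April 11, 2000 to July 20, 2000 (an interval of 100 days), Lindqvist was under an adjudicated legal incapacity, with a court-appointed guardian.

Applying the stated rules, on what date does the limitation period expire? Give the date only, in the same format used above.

October 17, 2001

The cause of action accrued on May 10, 1998, the date of the act.
30 months from May 10, 1998 is November 10, 2000.
The period was tolled for 241 days by the defendant's absence from the jurisdiction (March 20, 1999 to November 16, 1999), pushing the deadline to July 9, 2001.
Because the plaintiff's legal incapacity ran from April 11, 2000 to July 20, 2000, the deadline is extended by 100 days to October 17, 2001.
None of the other events listed affects the running of the period under the stated rules.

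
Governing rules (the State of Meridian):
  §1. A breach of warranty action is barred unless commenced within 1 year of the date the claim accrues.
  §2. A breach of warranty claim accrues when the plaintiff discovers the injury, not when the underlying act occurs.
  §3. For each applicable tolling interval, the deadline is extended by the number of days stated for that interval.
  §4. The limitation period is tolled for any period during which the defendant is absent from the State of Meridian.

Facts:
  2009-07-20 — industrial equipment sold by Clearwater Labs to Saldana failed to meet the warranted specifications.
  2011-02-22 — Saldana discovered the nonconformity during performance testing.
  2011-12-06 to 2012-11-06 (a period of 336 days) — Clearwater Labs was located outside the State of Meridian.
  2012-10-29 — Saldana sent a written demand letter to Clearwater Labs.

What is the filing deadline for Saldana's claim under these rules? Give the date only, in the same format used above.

The claim did not accrue until Saldana discovered the injury on 2011-02-22; the 2009-07-20 act date does not start the clock under the stated rule.
The untolled deadline — 1 year after 2011-02-22 — is 2012-02-22.
Because the defendant's absence from the jurisdiction ran from 2011-12-06 to 2012-11-06, the deadline is extended by 336 days to 2013-01-23.
None of the other events listed affects the running of the period under the stated rules.

2013-01-23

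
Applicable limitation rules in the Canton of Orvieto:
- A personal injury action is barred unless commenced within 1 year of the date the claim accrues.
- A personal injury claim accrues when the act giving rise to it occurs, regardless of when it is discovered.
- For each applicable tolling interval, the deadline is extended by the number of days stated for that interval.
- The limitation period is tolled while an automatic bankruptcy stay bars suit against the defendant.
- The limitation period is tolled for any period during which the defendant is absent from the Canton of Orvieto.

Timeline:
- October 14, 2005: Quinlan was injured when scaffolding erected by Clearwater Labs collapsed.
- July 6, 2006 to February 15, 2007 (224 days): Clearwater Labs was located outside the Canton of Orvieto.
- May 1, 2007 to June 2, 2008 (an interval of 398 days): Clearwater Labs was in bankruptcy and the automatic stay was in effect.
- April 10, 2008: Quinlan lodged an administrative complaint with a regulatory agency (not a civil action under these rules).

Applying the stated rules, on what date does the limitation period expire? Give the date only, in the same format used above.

The limitation period began to run on October 14, 2005.
Adding the 1 year base period to October 14, 2005 gives a deadline of October 14, 2006, before any tolling.
Because the defendant's absence from the jurisdiction ran from July 6, 2006 to February 15, 2007, the deadline is extended by 224 days to May 26, 2007.
The automatic bankruptcy stay from May 1, 2007 to June 2, 2008 tolled the period for 398 days, extending the deadline to June 27, 2008.
The other events in the timeline have no effect on the limitation period under the stated rules.

June 27, 2008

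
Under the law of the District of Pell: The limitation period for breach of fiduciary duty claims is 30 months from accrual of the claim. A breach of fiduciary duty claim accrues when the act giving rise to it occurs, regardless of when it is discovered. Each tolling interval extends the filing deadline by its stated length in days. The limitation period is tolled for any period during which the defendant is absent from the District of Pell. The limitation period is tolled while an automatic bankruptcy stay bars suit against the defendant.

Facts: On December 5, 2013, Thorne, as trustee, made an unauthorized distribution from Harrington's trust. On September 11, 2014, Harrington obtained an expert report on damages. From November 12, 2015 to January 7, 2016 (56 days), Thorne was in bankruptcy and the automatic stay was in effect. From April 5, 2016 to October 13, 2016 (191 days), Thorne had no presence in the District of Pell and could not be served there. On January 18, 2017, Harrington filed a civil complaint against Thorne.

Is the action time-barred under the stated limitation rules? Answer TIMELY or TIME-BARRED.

The claim accrued on December 5, 2013, the date of the act.
Adding the 30 months base period to December 5, 2013 gives a deadline of June 5, 2016, before any tolling.
The period was tolled for 56 days by the automatic bankruptcy stay (November 12, 2015 to January 7, 2016), pushing the deadline to July 31, 2016.
The defendant's absence from the jurisdiction from April 5, 2016 to October 13, 2016 tolled the period for 191 days, extending the deadline to February 7, 2017.
The other events in the timeline have no effect on the limitation period under the stated rules.
Harrington filed on January 18, 2017, before the February 7, 2017 deadline, so the action is timely.

TIMELY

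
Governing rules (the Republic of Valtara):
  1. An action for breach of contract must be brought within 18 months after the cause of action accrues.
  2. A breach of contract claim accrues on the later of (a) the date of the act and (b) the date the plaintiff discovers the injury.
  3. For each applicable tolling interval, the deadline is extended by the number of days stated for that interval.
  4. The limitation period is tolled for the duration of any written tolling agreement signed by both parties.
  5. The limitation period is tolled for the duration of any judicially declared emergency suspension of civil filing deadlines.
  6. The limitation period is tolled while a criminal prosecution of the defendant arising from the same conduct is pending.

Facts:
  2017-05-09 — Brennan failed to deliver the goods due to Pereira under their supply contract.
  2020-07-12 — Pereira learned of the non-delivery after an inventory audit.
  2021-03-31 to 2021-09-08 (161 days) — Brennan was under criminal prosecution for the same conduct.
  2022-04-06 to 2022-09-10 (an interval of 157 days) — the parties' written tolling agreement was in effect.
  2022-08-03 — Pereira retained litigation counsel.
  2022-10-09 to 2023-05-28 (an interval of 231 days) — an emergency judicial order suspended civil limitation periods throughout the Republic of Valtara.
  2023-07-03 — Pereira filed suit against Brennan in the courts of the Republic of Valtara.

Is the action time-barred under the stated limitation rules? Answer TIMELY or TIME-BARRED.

Because discovery on 2020-07-12 post-dates the 2017-05-09 act, accrual under the later-of rule falls on 2020-07-12.
18 months from 2020-07-12 is 2022-01-12.
Because the pending criminal prosecution ran from 2021-03-31 to 2021-09-08, the deadline is extended by 161 days to 2022-06-22.
The period was tolled for 157 days by the written tolling agreement (2022-04-06 to 2022-09-10), pushing the deadline to 2022-11-26.
The emergency suspension of filing deadlines from 2022-10-09 to 2023-05-28 tolled the period for 231 days, extending the deadline to 2023-07-15.
Nothing else in the chronology tolls or restarts the period.
Pereira filed on 2023-07-03, before the 2023-07-15 deadline, so the action is timely.

TIMELY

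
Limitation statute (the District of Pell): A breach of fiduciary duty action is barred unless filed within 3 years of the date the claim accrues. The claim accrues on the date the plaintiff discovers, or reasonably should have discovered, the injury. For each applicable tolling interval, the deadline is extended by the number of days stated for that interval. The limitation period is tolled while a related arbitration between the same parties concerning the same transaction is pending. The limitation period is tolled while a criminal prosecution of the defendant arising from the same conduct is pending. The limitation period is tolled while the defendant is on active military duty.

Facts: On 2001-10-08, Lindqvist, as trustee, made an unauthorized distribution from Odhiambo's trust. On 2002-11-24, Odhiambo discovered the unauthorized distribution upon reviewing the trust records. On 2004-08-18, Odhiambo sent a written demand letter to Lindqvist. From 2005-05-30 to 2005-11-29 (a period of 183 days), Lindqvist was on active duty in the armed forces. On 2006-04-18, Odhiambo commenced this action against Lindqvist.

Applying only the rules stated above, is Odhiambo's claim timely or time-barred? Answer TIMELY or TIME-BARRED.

TIMELY

Accrual is tied to discovery, so the period began on 2002-11-24 rather than on 2001-10-08 when the act occurred.
The untolled deadline — 3 years after 2002-11-24 — is 2005-11-24.
Because the defendant's active military service ran from 2005-05-30 to 2005-11-29, the deadline is extended by 183 days to 2006-05-26.
None of the other events listed affects the running of the period under the stated rules.
Odhiambo filed on 2006-04-18, before the 2006-05-26 deadline, so the action is timely.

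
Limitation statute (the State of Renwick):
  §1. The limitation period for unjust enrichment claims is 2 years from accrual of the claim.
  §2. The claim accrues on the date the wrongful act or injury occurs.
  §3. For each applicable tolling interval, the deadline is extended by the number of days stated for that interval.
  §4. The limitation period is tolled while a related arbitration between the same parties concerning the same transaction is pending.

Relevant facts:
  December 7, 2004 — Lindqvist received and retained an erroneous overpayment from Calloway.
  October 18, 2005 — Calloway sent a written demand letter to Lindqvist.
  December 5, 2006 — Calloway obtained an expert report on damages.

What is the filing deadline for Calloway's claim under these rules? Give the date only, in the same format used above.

The claim accrued on December 7, 2004, the date of the act.
2 years from December 7, 2004 is December 7, 2006.
The other events in the timeline have no effect on the limitation period under the stated rules.

December 7, 2006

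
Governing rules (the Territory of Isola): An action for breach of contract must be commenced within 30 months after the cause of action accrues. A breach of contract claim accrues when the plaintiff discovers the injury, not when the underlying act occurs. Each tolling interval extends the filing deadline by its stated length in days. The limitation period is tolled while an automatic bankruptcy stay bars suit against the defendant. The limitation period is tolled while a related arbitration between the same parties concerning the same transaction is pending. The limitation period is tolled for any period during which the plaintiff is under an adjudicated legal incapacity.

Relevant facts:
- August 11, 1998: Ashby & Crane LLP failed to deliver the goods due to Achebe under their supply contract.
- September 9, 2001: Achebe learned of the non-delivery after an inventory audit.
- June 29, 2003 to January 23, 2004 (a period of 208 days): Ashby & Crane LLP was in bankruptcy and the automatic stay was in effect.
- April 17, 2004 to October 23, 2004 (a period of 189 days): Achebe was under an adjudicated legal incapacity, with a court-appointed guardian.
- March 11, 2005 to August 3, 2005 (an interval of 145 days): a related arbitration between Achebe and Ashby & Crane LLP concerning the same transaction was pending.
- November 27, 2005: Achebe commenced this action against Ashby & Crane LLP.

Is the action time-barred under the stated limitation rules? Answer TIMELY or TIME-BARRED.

TIME-BARRED

Under the discovery rule, the claim accrued on September 9, 2001, when Achebe discovered the injury — not on the August 11, 1998 date of the underlying act.
30 months from September 9, 2001 is March 9, 2004.
The period was tolled for 208 days by the automatic bankruptcy stay (June 29, 2003 to January 23, 2004), pushing the deadline to October 3, 2004.
The plaintiff's legal incapacity from April 17, 2004 to October 23, 2004 tolled the period for 189 days, extending the deadline to April 10, 2005.
The pending related arbitration from March 11, 2005 to August 3, 2005 tolled the period for 145 days, extending the deadline to September 2, 2005.
Filing on November 27, 2005 missed the September 2, 2005 deadline — the action is time-barred.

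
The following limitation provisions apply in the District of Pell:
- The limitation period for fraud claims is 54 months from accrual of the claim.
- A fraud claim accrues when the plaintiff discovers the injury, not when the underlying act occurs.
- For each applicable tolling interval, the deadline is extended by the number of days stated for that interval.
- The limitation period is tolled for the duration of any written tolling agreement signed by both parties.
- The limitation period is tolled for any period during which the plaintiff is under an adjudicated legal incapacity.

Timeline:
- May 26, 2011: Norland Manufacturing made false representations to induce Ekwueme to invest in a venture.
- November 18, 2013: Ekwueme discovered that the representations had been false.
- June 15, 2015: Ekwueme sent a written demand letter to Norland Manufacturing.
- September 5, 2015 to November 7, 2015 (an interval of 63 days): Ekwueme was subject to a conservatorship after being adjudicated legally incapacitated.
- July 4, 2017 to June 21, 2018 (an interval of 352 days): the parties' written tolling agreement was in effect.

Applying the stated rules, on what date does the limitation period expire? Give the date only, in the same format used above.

Accrual is tied to discovery, so the period began on November 18, 2013 rather than on May 26, 2011 when the act occurred.
54 months from November 18, 2013 is May 18, 2018.
The plaintiff's legal incapacity from September 5, 2015 to November 7, 2015 tolled the period for 63 days, extending the deadline to July 20, 2018.
The period was tolled for 352 days by the written tolling agreement (July 4, 2017 to June 21, 2018), pushing the deadline to July 7, 2019.
None of the other events listed affects the running of the period under the stated rules.

July 7, 2019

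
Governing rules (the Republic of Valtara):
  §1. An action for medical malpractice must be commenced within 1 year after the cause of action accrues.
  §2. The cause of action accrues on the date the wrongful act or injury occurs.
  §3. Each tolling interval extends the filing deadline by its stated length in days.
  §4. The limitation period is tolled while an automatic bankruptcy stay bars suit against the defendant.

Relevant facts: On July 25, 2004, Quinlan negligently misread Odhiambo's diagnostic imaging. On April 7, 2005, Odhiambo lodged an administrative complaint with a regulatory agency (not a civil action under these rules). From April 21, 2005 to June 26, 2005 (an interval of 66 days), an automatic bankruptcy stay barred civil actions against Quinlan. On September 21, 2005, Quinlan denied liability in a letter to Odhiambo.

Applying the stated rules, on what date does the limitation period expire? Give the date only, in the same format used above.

The cause of action accrued on July 25, 2004, the date of the act.
1 year from July 25, 2004 is July 25, 2005.
The automatic bankruptcy stay from April 21, 2005 to June 26, 2005 tolled the period for 66 days, extending the deadline to September 29, 2005.
Nothing else in the chronology tolls or restarts the period.

September 29, 2005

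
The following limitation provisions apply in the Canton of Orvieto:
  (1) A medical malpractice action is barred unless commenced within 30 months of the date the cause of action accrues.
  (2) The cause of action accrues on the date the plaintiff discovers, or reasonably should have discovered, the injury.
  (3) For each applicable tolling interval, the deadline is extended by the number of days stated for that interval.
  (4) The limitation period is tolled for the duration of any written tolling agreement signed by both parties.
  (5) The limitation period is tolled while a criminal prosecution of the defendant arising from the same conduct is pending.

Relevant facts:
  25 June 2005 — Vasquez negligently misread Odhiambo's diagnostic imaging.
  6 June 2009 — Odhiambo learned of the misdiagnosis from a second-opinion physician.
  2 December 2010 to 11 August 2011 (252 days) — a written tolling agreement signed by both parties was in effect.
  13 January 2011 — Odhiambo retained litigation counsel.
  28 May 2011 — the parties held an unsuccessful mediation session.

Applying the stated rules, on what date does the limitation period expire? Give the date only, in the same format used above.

14 August 2012

The claim did not accrue until Odhiambo discovered the injury on 6 June 2009; the 25 June 2005 act date does not start the clock under the stated rule.
30 months from 6 June 2009 is 6 December 2011.
Because the written tolling agreement ran from 2 December 2010 to 11 August 2011, the deadline is extended by 252 days to 14 August 2012.
Nothing else in the chronology tolls or restarts the period.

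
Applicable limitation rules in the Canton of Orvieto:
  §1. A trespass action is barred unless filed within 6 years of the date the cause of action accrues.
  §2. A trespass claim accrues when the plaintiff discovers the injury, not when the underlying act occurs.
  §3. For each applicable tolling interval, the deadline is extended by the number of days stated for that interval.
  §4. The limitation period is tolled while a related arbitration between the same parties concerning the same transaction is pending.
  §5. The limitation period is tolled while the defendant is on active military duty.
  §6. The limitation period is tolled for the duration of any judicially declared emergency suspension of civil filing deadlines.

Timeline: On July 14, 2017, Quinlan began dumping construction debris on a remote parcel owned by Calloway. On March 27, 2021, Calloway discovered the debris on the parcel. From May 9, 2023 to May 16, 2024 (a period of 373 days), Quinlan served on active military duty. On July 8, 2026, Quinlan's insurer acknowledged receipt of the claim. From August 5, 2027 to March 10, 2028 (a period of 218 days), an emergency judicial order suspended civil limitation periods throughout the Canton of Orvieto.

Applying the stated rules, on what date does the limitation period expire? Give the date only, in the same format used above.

November 7, 2028

Accrual is tied to discovery, so the period began on March 27, 2021 rather than on July 14, 2017 when the act occurred.
Adding the 6 years base period to March 27, 2021 gives a deadline of March 27, 2027, before any tolling.
The period was tolled for 373 days by the defendant's active military service (May 9, 2023 to May 16, 2024), pushing the deadline to April 3, 2028.
The period was tolled for 218 days by the emergency suspension of filing deadlines (August 5, 2027 to March 10, 2028), pushing the deadline to November 7, 2028.
The other events in the timeline have no effect on the limitation period under the stated rules.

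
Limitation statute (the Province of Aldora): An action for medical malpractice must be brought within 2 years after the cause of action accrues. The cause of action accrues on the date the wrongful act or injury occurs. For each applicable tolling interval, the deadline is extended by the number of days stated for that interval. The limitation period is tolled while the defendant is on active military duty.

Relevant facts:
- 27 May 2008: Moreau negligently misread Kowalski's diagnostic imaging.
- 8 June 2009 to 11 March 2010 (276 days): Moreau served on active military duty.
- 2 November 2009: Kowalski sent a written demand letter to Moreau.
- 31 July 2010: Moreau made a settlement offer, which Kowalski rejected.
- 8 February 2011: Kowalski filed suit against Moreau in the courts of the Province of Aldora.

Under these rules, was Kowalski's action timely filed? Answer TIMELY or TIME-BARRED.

The claim accrued on 27 May 2008, when the wrongful act occurred.
2 years from 27 May 2008 is 27 May 2010.
The period was tolled for 276 days by the defendant's active military service (8 June 2009 to 11 March 2010), pushing the deadline to 27 February 2011.
The other events in the timeline have no effect on the limitation period under the stated rules.
Filing on 8 February 2011 beat the 27 February 2011 deadline — the action is timely.

TIMELY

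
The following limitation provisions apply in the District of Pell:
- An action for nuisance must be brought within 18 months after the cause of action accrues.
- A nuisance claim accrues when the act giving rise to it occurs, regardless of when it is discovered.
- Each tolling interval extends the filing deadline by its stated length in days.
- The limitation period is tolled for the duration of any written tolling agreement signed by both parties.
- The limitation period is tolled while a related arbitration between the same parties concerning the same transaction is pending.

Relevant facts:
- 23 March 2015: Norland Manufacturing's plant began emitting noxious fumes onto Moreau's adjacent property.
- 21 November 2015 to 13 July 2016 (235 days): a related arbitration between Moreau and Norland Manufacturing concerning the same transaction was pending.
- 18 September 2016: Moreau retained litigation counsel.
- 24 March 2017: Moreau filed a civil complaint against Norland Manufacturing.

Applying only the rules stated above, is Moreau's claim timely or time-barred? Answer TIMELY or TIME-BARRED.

The limitation period began to run on 23 March 2015.
The untolled deadline — 18 months after 23 March 2015 — is 23 September 2016.
The pending related arbitration from 21 November 2015 to 13 July 2016 tolled the period for 235 days, extending the deadline to 16 May 2017.
Nothing else in the chronology tolls or restarts the period.
Moreau filed on 24 March 2017, before the 16 May 2017 deadline, so the action is timely.

TIMELY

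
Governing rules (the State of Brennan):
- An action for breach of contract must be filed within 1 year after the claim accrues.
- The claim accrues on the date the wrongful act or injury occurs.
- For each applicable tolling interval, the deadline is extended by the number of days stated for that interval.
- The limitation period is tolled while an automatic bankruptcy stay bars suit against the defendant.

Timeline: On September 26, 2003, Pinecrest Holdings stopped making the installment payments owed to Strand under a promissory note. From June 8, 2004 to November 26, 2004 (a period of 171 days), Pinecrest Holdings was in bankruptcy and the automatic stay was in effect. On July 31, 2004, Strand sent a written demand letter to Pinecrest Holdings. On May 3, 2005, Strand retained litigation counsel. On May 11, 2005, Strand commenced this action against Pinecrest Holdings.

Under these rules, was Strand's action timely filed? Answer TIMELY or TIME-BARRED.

The claim accrued on September 26, 2003, the date of the act.
Adding the 1 year base period to September 26, 2003 gives a deadline of September 26, 2004, before any tolling.
Because the automatic bankruptcy stay ran from June 8, 2004 to November 26, 2004, the deadline is extended by 171 days to March 16, 2005.
The other events in the timeline have no effect on the limitation period under the stated rules.
Filing on May 11, 2005 missed the March 16, 2005 deadline — the action is time-barred.

TIME-BARRED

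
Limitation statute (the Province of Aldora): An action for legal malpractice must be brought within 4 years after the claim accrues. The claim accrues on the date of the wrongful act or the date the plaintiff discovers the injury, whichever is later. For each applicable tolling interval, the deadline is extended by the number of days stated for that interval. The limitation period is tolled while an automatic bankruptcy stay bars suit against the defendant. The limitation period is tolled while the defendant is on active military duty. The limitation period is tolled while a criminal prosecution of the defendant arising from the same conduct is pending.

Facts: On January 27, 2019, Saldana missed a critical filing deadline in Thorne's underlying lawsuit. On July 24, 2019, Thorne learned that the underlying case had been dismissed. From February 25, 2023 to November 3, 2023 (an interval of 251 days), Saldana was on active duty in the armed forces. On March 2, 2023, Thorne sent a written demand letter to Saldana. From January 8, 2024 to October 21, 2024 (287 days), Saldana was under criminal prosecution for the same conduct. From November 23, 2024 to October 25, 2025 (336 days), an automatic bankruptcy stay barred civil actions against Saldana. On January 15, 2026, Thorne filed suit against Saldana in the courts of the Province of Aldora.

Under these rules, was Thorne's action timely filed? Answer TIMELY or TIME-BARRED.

Because discovery on July 24, 2019 post-dates the January 27, 2019 act, accrual under the later-of rule falls on July 24, 2019.
Adding the 4 years base period to July 24, 2019 gives a deadline of July 24, 2023, before any tolling.
Because the defendant's active military service ran from February 25, 2023 to November 3, 2023, the deadline is extended by 251 days to March 31, 2024.
The pending criminal prosecution from January 8, 2024 to October 21, 2024 tolled the period for 287 days, extending the deadline to January 12, 2025.
The automatic bankruptcy stay from November 23, 2024 to October 25, 2025 tolled the period for 336 days, extending the deadline to December 14, 2025.
None of the other events listed affects the running of the period under the stated rules.
The January 15, 2026 filing falls after the December 14, 2025 deadline; the claim is time-barred.

TIME-BARRED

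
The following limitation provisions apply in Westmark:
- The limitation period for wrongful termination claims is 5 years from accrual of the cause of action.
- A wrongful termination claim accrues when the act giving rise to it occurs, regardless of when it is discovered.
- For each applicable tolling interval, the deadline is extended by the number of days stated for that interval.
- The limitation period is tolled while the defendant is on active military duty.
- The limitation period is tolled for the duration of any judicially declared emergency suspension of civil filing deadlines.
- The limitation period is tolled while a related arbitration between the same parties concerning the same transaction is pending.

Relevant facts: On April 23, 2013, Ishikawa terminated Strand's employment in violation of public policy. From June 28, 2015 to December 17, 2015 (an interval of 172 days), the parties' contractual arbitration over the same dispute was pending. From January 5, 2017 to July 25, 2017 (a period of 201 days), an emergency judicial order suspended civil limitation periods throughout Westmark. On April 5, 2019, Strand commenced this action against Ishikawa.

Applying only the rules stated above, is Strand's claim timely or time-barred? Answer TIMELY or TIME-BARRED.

The claim accrued on April 23, 2013, when the wrongful act occurred.
Adding the 5 years base period to April 23, 2013 gives a deadline of April 23, 2018, before any tolling.
The pending related arbitration from June 28, 2015 to December 17, 2015 tolled the period for 172 days, extending the deadline to October 12, 2018.
Because the emergency suspension of filing deadlines ran from January 5, 2017 to July 25, 2017, the deadline is extended by 201 days to May 1, 2019.
Strand filed on April 5, 2019, before the May 1, 2019 deadline, so the action is timely.

TIMELY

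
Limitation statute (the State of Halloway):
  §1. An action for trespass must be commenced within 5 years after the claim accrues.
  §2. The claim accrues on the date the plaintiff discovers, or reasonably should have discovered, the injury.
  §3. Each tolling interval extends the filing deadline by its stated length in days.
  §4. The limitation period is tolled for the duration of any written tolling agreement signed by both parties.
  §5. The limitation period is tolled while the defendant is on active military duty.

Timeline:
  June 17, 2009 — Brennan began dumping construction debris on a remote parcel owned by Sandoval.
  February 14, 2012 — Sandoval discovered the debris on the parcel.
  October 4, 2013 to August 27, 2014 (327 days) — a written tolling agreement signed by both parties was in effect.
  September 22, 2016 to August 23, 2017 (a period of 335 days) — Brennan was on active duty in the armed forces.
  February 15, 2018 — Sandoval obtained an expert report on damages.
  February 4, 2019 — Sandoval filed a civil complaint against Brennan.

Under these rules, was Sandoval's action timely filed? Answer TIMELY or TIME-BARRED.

TIME-BARRED

The claim did not accrue until Sandoval discovered the injury on February 14, 2012; the June 17, 2009 act date does not start the clock under the stated rule.
5 years from February 14, 2012 is February 14, 2017.
Because the written tolling agreement ran from October 4, 2013 to August 27, 2014, the deadline is extended by 327 days to January 7, 2018.
The period was tolled for 335 days by the defendant's active military service (September 22, 2016 to August 23, 2017), pushing the deadline to December 8, 2018.
None of the other events listed affects the running of the period under the stated rules.
Sandoval filed on February 4, 2019, after the December 8, 2018 deadline, so the action is time-barred.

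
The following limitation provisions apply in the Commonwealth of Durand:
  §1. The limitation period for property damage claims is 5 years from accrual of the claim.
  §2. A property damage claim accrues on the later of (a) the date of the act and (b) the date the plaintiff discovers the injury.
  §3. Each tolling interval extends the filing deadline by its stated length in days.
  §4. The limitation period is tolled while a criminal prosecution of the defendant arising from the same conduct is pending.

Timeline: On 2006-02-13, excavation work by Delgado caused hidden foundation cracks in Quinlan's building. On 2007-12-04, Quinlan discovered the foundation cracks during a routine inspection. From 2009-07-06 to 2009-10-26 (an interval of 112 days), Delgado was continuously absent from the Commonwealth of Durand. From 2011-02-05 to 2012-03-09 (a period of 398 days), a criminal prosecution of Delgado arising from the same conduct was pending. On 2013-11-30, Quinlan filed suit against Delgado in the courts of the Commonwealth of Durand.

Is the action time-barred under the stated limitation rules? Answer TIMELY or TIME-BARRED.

The claim accrued on 2007-12-04 — the later of the 2006-02-13 act and the 2007-12-04 discovery.
The untolled deadline — 5 years after 2007-12-04 — is 2012-12-04.
Because the pending criminal prosecution ran from 2011-02-05 to 2012-03-09, the deadline is extended by 398 days to 2014-01-06.
No stated provision tolls the period for the defendant's absence, so the interval from 2009-07-06 to 2009-10-26 has no effect on the deadline.
The 2013-11-30 filing precedes the 2014-01-06 deadline; the claim is timely.

TIMELY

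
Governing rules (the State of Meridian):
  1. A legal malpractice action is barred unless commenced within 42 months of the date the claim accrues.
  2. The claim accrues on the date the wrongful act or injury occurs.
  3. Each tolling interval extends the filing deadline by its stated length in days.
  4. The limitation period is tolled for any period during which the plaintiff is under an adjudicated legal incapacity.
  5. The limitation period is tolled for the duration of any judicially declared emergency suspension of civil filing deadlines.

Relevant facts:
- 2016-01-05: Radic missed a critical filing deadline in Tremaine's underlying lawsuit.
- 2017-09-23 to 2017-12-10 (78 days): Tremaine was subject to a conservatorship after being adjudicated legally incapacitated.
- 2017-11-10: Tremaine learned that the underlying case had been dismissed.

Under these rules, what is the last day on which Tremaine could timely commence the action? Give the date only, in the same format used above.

2019-09-21

Accrual is governed by the date of the act, so the period began to run on 2016-01-05; the later discovery on 2017-11-10 is irrelevant under the stated rule.
42 months from 2016-01-05 is 2019-07-05.
Because the plaintiff's legal incapacity ran from 2017-09-23 to 2017-12-10, the deadline is extended by 78 days to 2019-09-21.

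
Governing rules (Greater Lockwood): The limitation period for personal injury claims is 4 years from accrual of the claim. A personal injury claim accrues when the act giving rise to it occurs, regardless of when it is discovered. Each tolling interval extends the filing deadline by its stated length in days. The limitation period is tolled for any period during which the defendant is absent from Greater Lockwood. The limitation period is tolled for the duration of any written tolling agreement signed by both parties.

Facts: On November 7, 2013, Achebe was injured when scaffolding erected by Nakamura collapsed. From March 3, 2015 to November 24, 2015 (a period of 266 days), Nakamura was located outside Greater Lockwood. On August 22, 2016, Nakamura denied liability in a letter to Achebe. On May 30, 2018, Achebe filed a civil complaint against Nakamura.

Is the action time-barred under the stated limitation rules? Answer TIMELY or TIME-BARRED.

The claim accrued on November 7, 2013, the date of the act.
The untolled deadline — 4 years after November 7, 2013 — is November 7, 2017.
The defendant's absence from the jurisdiction from March 3, 2015 to November 24, 2015 tolled the period for 266 days, extending the deadline to July 31, 2018.
Nothing else in the chronology tolls or restarts the period.
Achebe filed on May 30, 2018, before the July 31, 2018 deadline, so the action is timely.

TIMELY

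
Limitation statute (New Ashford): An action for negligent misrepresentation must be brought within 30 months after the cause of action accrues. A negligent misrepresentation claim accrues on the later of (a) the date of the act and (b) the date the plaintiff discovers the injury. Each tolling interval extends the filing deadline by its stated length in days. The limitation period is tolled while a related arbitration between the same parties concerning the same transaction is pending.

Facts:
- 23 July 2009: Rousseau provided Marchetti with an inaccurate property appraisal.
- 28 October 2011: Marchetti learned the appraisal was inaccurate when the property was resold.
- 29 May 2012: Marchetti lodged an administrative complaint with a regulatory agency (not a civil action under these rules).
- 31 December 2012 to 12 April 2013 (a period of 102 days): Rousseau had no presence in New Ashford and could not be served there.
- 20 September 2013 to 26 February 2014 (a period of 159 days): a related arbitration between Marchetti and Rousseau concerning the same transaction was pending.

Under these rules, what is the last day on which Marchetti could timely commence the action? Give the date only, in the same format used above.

4 October 2014

The claim accrued on 28 October 2011 — the later of the 23 July 2009 act and the 28 October 2011 discovery.
Adding the 30 months base period to 28 October 2011 gives a deadline of 28 April 2014, before any tolling.
Because the pending related arbitration ran from 20 September 2013 to 26 February 2014, the deadline is extended by 159 days to 4 October 2014.
The defendant's absence from the jurisdiction from 31 December 2012 to 12 April 2013 does not toll the period, because no stated rule makes the defendant's absence a tolling event.
None of the other events listed affects the running of the period under the stated rules.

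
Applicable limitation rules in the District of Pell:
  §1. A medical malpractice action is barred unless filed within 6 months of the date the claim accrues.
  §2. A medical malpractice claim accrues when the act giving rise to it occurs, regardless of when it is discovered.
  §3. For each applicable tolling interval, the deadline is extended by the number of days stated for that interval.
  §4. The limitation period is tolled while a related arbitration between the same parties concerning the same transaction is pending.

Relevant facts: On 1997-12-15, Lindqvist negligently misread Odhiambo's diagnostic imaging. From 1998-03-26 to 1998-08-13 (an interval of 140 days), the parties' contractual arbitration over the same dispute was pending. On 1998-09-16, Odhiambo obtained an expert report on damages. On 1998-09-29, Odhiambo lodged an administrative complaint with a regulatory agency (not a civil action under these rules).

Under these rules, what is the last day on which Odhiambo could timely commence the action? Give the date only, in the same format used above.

The claim accrued on 1997-12-15, when the wrongful act occurred.
Adding the 6 months base period to 1997-12-15 gives a deadline of 1998-06-15, before any tolling.
The pending related arbitration from 1998-03-26 to 1998-08-13 tolled the period for 140 days, extending the deadline to 1998-11-02.
Nothing else in the chronology tolls or restarts the period.

1998-11-02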